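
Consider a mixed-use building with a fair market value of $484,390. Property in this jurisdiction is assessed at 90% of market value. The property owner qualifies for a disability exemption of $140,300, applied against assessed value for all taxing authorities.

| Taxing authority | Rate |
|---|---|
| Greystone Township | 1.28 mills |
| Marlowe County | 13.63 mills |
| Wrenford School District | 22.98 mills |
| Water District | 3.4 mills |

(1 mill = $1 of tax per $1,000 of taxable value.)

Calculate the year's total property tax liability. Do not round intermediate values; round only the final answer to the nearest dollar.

$12,207

Assessed value = $484,390 × 0.9 = $435,951
Taxable value = $435,951 − $140,300 = $295,651
Greystone Township: $295,651 × 0.00128 = $378.43328
Marlowe County: $295,651 × 0.01363 = $4,029.72313
Wrenford School District: $295,651 × 0.02298 = $6,794.05998
Water District: $295,651 × 0.0034 = $1,005.2134
Total = $378.43328 + $4,029.72313 + $6,794.05998 + $1,005.2134 = $12,207.42979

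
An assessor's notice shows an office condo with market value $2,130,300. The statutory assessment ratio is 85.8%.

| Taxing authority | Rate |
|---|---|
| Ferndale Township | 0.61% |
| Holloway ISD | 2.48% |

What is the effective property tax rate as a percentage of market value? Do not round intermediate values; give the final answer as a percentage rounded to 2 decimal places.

Assessed value = $2,130,300 × 0.858 = $1,827,797.4
Ferndale Township: $1,827,797.4 × 0.0061 = $11,149.56414
Holloway ISD: $1,827,797.4 × 0.0248 = $45,329.37552
Total tax = $56,478.93966
Effective rate = $56,478.93966 ÷ $2,130,300 = 2.65% of market value

2.65%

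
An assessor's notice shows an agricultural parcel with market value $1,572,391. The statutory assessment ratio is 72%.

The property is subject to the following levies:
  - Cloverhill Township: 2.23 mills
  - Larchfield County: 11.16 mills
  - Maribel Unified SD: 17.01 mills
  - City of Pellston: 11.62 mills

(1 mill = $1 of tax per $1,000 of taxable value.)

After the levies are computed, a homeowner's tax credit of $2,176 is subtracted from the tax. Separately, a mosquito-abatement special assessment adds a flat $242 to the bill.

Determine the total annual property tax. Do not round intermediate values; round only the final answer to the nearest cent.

Assessed value = $1,572,391 × 0.72 = $1,132,121.52
Cloverhill Township: $1,132,121.52 × 0.00223 = $2,524.6309896
Larchfield County: $1,132,121.52 × 0.01116 = $12,634.4761632
Maribel Unified SD: $1,132,121.52 × 0.01701 = $19,257.3870552
City of Pellston: $1,132,121.52 × 0.01162 = $13,155.2520624
Levies subtotal = $47,571.7462704
After credit = $47,571.7462704 − $2,176 = $45,395.7462704
Total = $45,395.7462704 + $242 = $45,637.7462704

$45,637.75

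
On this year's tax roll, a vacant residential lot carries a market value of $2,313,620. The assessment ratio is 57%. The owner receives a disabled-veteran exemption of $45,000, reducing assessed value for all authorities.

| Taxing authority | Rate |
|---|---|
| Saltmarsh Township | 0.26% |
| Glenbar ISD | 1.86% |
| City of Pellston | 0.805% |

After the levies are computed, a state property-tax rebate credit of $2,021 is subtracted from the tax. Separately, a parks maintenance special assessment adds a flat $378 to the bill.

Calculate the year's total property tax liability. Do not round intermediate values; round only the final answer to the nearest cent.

$35,614.58

Assessed value = $2,313,620 × 0.57 = $1,318,763.4
Taxable value = $1,318,763.4 − $45,000 = $1,273,763.4
Saltmarsh Township: $1,273,763.4 × 0.0026 = $3,311.78484
Glenbar ISD: $1,273,763.4 × 0.0186 = $23,691.99924
City of Pellston: $1,273,763.4 × 0.00805 = $10,253.79537
Levies subtotal = $37,257.57945
After credit = $37,257.57945 − $2,021 = $35,236.57945
Total = $35,236.57945 + $378 = $35,614.57945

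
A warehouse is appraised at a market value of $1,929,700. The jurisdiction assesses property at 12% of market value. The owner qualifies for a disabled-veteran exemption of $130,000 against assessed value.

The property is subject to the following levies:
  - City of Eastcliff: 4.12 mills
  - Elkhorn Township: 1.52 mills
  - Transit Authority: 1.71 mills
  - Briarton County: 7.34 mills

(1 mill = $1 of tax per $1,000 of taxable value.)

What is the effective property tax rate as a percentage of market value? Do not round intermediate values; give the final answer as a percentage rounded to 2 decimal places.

Assessed value = $1,929,700 × 0.12 = $231,564
Taxable value = $231,564 − $130,000 = $101,564
City of Eastcliff: $101,564 × 0.00412 = $418.44368
Elkhorn Township: $101,564 × 0.00152 = $154.37728
Transit Authority: $101,564 × 0.00171 = $173.67444
Briarton County: $101,564 × 0.00734 = $745.47976
Total tax = $1,491.97516
Effective rate = $1,491.97516 ÷ $1,929,700 = 0.08% of market value

0.08%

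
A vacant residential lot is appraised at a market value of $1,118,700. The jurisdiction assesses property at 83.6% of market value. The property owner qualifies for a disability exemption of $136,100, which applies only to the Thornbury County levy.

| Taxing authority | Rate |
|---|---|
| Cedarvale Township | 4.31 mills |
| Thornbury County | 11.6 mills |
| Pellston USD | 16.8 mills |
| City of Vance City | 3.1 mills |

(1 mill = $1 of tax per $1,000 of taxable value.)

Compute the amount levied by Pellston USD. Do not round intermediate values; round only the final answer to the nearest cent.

Assessed value = $1,118,700 × 0.836 = $935,233.2
Pellston USD taxable value = $935,233.2 (exemption does not apply)
Pellston USD levy = $935,233.2 × 0.0168 = $15,711.91776

$15,711.92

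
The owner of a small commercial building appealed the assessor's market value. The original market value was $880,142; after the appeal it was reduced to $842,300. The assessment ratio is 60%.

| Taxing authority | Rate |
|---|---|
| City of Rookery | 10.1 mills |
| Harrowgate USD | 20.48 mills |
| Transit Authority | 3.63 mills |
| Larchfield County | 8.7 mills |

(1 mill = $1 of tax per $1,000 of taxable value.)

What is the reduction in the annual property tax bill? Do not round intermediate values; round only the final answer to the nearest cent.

Old assessed value = $880,142 × 0.6 = $528,085.2
New assessed value = $842,300 × 0.6 = $505,380
Combined rate = 0.0101 + 0.02048 + 0.00363 + 0.0087 = 0.04291
Old tax = $528,085.2 × 0.04291 = $22,660.135932
New tax = $505,380 × 0.04291 = $21,685.8558
Reduction = $22,660.135932 − $21,685.8558 = $974.280132

$974.28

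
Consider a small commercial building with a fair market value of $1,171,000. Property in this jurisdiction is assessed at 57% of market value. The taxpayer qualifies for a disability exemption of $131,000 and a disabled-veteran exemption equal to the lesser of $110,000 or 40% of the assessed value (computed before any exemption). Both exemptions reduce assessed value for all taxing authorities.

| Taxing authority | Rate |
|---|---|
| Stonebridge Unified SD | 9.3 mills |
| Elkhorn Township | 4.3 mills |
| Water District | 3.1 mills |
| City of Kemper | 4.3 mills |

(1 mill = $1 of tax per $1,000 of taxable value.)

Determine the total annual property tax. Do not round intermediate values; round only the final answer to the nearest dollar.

$8,956

Assessed value = $1,171,000 × 0.57 = $667,470
Disabled-veteran exemption = min($110,000, 40% × $667,470) = min($110,000, $266,988) = $110,000 (dollar cap binds)
Taxable value = $667,470 − $131,000 − $110,000 = $426,470
Stonebridge Unified SD: $426,470 × 0.0093 = $3,966.171
Elkhorn Township: $426,470 × 0.0043 = $1,833.821
Water District: $426,470 × 0.0031 = $1,322.057
City of Kemper: $426,470 × 0.0043 = $1,833.821
Total = $8,955.87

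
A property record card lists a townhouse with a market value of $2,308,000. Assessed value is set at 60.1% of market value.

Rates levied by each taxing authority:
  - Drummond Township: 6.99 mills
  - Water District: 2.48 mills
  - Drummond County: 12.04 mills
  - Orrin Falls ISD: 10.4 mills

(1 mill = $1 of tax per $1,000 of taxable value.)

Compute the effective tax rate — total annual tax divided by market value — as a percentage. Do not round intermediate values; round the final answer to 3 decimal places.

1.918%

Assessed value = $2,308,000 × 0.601 = $1,387,108
Drummond Township: $1,387,108 × 0.00699 = $9,695.88492
Water District: $1,387,108 × 0.00248 = $3,440.02784
Drummond County: $1,387,108 × 0.01204 = $16,700.78032
Orrin Falls ISD: $1,387,108 × 0.0104 = $14,425.9232
Total tax = $44,262.61628
Effective rate = $44,262.61628 ÷ $2,308,000 = 1.918% of market value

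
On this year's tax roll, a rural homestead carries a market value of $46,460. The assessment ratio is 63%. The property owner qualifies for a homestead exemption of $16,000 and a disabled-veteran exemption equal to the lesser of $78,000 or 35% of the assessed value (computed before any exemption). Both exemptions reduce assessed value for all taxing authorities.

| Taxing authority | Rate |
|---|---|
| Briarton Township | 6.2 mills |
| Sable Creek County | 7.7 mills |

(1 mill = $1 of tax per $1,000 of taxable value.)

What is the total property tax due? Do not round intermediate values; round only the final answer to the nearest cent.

$42.05

Assessed value = $46,460 × 0.63 = $29,269.8
Disabled-veteran exemption = min($78,000, 35% × $29,269.8) = min($78,000, $10,244.43) = $10,244.43 (percentage binds)
Taxable value = $29,269.8 − $16,000 − $10,244.43 = $3,025.37
Briarton Township: $3,025.37 × 0.0062 = $18.757294
Sable Creek County: $3,025.37 × 0.0077 = $23.295349
Total = $42.052643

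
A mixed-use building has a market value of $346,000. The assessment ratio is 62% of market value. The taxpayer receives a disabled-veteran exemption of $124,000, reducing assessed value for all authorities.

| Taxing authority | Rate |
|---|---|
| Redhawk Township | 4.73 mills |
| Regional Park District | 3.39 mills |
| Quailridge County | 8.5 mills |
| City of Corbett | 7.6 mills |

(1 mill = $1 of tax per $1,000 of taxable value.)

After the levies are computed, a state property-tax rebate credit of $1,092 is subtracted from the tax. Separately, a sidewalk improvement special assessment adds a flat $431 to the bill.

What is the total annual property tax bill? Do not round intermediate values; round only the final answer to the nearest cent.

Assessed value = $346,000 × 0.62 = $214,520
Taxable value = $214,520 − $124,000 = $90,520
Redhawk Township: $90,520 × 0.00473 = $428.1596
Regional Park District: $90,520 × 0.00339 = $306.8628
Quailridge County: $90,520 × 0.0085 = $769.42
City of Corbett: $90,520 × 0.0076 = $687.952
Levies subtotal = $2,192.3944
After credit = $2,192.3944 − $1,092 = $1,100.3944
Total = $1,100.3944 + $431 = $1,531.3944

$1,531.39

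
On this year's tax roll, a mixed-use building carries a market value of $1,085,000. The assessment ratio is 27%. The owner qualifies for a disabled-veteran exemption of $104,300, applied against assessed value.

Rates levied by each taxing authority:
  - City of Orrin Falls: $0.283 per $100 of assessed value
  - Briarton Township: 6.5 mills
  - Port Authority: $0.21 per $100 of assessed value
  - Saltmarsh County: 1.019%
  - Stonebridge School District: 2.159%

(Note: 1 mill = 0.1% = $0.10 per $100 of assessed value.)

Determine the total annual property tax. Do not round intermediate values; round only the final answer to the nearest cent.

$8,151.57

Assessed value = $1,085,000 × 0.27 = $292,950
Taxable value = $292,950 − $104,300 = $188,650
City of Orrin Falls: $188,650 × 0.00283 = $533.8795
Briarton Township: $188,650 × 0.0065 = $1,226.225
Port Authority: $188,650 × 0.0021 = $396.165
Saltmarsh County: $188,650 × 0.01019 = $1,922.3435
Stonebridge School District: $188,650 × 0.02159 = $4,072.9535
Total = $8,151.5665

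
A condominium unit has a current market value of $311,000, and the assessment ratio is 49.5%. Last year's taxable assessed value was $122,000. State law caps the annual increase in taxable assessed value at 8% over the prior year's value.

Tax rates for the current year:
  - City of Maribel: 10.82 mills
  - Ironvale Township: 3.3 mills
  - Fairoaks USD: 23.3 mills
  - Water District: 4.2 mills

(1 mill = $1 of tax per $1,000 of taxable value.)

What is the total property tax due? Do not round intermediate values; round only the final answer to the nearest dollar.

Uncapped assessed value = $311,000 × 0.495 = $153,945
Cap limit = $122,000 × 1.08 = $131,760
Taxable assessed value = min($153,945, $131,760) = $131,760 (cap binds)
City of Maribel: $131,760 × 0.01082 = $1,425.6432
Ironvale Township: $131,760 × 0.0033 = $434.808
Fairoaks USD: $131,760 × 0.0233 = $3,070.008
Water District: $131,760 × 0.0042 = $553.392
Total = $5,483.8512

$5,484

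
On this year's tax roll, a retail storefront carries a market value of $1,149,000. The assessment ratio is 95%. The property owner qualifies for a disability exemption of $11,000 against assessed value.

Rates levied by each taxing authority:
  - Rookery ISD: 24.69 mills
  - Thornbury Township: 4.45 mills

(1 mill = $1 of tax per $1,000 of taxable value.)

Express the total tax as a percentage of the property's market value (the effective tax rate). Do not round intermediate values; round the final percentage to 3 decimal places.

2.740%

Assessed value = $1,149,000 × 0.95 = $1,091,550
Taxable value = $1,091,550 − $11,000 = $1,080,550
Rookery ISD: $1,080,550 × 0.02469 = $26,678.7795
Thornbury Township: $1,080,550 × 0.00445 = $4,808.4475
Total tax = $31,487.227
Effective rate = $31,487.227 ÷ $1,149,000 = 2.740% of market value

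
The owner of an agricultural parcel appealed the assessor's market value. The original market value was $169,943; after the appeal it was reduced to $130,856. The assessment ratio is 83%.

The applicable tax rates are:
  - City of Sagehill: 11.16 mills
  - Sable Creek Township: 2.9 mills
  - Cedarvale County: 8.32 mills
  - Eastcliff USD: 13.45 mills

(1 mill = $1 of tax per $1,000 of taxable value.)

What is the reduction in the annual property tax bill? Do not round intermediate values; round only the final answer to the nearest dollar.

Old assessed value = $169,943 × 0.83 = $141,052.69
New assessed value = $130,856 × 0.83 = $108,610.48
Combined rate = 0.01116 + 0.0029 + 0.00832 + 0.01345 = 0.03583
Old tax = $141,052.69 × 0.03583 = $5,053.9178827
New tax = $108,610.48 × 0.03583 = $3,891.5134984
Reduction = $5,053.9178827 − $3,891.5134984 = $1,162.4043843

$1,162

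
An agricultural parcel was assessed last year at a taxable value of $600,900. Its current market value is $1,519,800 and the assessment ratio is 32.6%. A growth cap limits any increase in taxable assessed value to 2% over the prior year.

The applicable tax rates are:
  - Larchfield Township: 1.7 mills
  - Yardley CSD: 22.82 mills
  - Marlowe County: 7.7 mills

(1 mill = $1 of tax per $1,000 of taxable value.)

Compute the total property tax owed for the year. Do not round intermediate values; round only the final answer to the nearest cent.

Uncapped assessed value = $1,519,800 × 0.326 = $495,454.8
Cap limit = $600,900 × 1.02 = $612,918
Taxable assessed value = min($495,454.8, $612,918) = $495,454.8 (cap does not bind)
Larchfield Township: $495,454.8 × 0.0017 = $842.27316
Yardley CSD: $495,454.8 × 0.02282 = $11,306.278536
Marlowe County: $495,454.8 × 0.0077 = $3,815.00196
Total = $15,963.553656

$15,963.55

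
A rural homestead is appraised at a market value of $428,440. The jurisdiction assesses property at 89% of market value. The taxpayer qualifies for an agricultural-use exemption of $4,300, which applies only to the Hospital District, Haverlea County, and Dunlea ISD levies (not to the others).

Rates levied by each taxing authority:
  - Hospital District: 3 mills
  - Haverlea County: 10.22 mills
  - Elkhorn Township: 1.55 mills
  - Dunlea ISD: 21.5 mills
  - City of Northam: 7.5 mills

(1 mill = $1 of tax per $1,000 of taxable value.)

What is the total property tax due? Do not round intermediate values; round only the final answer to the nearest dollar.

$16,541

Assessed value = $428,440 × 0.89 = $381,311.6
Hospital District: ($381,311.6 − $4,300) × 0.003 = $377,011.6 × 0.003 = $1,131.0348
Haverlea County: ($381,311.6 − $4,300) × 0.01022 = $377,011.6 × 0.01022 = $3,853.058552
Elkhorn Township: $381,311.6 × 0.00155 = $591.03298
Dunlea ISD: ($381,311.6 − $4,300) × 0.0215 = $377,011.6 × 0.0215 = $8,105.7494
City of Northam: $381,311.6 × 0.0075 = $2,859.837
Total = $16,540.712732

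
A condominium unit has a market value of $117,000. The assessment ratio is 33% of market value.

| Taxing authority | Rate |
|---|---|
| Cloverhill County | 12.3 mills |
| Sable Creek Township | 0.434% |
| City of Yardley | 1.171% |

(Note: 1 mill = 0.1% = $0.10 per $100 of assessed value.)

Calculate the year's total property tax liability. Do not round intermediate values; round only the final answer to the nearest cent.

$1,094.59

Assessed value = $117,000 × 0.33 = $38,610
Cloverhill County: $38,610 × 0.0123 = $474.903
Sable Creek Township: $38,610 × 0.00434 = $167.5674
City of Yardley: $38,610 × 0.01171 = $452.1231
Total = $1,094.5935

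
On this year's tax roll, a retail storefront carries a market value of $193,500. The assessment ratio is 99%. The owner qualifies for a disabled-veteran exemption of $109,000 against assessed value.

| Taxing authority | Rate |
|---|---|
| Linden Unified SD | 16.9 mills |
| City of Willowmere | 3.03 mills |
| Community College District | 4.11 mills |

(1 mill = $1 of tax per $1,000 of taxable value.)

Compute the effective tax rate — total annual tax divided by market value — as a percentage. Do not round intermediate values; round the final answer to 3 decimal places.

Assessed value = $193,500 × 0.99 = $191,565
Taxable value = $191,565 − $109,000 = $82,565
Linden Unified SD: $82,565 × 0.0169 = $1,395.3485
City of Willowmere: $82,565 × 0.00303 = $250.17195
Community College District: $82,565 × 0.00411 = $339.34215
Total tax = $1,984.8626
Effective rate = $1,984.8626 ÷ $193,500 = 1.026% of market value

1.026%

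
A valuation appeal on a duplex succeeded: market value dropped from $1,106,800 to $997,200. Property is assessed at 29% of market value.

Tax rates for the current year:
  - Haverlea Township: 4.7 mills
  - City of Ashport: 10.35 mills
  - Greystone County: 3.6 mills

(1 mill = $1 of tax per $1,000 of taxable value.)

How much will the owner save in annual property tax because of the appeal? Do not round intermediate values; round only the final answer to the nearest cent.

Old assessed value = $1,106,800 × 0.29 = $320,972
New assessed value = $997,200 × 0.29 = $289,188
Combined rate = 0.0047 + 0.01035 + 0.0036 = 0.01865
Old tax = $320,972 × 0.01865 = $5,986.1278
New tax = $289,188 × 0.01865 = $5,393.3562
Reduction = $5,986.1278 − $5,393.3562 = $592.7716

$592.77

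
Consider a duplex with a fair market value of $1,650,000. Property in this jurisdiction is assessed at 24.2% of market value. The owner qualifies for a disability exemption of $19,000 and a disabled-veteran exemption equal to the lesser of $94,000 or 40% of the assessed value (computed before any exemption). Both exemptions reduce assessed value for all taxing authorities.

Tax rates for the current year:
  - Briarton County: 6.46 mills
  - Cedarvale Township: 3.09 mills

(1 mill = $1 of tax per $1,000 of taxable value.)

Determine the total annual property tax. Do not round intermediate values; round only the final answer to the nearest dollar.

$2,734

Assessed value = $1,650,000 × 0.242 = $399,300
Disabled-veteran exemption = min($94,000, 40% × $399,300) = min($94,000, $159,720) = $94,000 (dollar cap binds)
Taxable value = $399,300 − $19,000 − $94,000 = $286,300
Briarton County: $286,300 × 0.00646 = $1,849.498
Cedarvale Township: $286,300 × 0.00309 = $884.667
Total = $2,734.165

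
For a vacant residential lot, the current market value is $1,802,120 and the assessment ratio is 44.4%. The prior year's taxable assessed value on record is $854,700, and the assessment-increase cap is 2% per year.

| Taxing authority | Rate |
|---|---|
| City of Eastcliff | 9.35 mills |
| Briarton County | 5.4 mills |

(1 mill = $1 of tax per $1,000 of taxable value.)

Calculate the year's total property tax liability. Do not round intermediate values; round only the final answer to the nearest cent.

$11,802.08

Uncapped assessed value = $1,802,120 × 0.444 = $800,141.28
Cap limit = $854,700 × 1.02 = $871,794
Taxable assessed value = min($800,141.28, $871,794) = $800,141.28 (cap does not bind)
City of Eastcliff: $800,141.28 × 0.00935 = $7,481.320968
Briarton County: $800,141.28 × 0.0054 = $4,320.762912
Total = $11,802.08388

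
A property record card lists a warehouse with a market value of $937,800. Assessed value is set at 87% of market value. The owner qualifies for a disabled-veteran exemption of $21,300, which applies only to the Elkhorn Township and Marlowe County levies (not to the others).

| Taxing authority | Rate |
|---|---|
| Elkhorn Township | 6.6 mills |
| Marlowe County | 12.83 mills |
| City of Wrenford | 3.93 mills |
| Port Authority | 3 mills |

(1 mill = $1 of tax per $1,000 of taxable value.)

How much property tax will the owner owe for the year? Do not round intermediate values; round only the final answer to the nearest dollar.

$21,093

Assessed value = $937,800 × 0.87 = $815,886
Elkhorn Township: ($815,886 − $21,300) × 0.0066 = $794,586 × 0.0066 = $5,244.2676
Marlowe County: ($815,886 − $21,300) × 0.01283 = $794,586 × 0.01283 = $10,194.53838
City of Wrenford: $815,886 × 0.00393 = $3,206.43198
Port Authority: $815,886 × 0.003 = $2,447.658
Total = $21,092.89596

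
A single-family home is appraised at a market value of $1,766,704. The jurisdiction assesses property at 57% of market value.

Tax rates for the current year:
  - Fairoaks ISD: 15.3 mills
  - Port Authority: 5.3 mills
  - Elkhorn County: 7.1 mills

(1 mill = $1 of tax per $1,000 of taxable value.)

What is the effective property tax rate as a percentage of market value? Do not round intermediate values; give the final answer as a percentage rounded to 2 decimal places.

1.58%

Assessed value = $1,766,704 × 0.57 = $1,007,021.28
Fairoaks ISD: $1,007,021.28 × 0.0153 = $15,407.425584
Port Authority: $1,007,021.28 × 0.0053 = $5,337.212784
Elkhorn County: $1,007,021.28 × 0.0071 = $7,149.851088
Total tax = $27,894.489456
Effective rate = $27,894.489456 ÷ $1,766,704 = 1.58% of market value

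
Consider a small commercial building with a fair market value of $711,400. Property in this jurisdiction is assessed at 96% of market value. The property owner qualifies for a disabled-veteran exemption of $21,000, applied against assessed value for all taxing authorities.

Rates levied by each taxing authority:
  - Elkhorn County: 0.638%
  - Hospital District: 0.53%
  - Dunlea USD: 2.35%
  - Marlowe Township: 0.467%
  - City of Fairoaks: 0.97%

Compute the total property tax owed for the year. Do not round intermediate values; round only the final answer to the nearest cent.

$32,799.33

Assessed value = $711,400 × 0.96 = $682,944
Taxable value = $682,944 − $21,000 = $661,944
Elkhorn County: $661,944 × 0.00638 = $4,223.20272
Hospital District: $661,944 × 0.0053 = $3,508.3032
Dunlea USD: $661,944 × 0.0235 = $15,555.684
Marlowe Township: $661,944 × 0.00467 = $3,091.27848
City of Fairoaks: $661,944 × 0.0097 = $6,420.8568
Total = $4,223.20272 + $3,508.3032 + $15,555.684 + $3,091.27848 + $6,420.8568 = $32,799.3252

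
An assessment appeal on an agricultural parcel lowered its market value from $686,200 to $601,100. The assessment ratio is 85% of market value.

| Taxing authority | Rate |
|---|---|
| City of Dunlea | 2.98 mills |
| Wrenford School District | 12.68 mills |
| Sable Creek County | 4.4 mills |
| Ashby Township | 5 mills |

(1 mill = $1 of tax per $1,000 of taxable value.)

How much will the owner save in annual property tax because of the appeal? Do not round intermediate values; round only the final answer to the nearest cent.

$1,812.72

Old assessed value = $686,200 × 0.85 = $583,270
New assessed value = $601,100 × 0.85 = $510,935
Combined rate = 0.00298 + 0.01268 + 0.0044 + 0.005 = 0.02506
Old tax = $583,270 × 0.02506 = $14,616.7462
New tax = $510,935 × 0.02506 = $12,804.0311
Reduction = $14,616.7462 − $12,804.0311 = $1,812.7151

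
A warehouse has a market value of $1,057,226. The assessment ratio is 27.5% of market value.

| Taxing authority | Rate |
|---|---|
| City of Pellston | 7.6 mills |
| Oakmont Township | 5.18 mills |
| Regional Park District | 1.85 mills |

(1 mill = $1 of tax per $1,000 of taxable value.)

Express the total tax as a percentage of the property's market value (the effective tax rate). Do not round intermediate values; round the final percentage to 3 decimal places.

Assessed value = $1,057,226 × 0.275 = $290,737.15
City of Pellston: $290,737.15 × 0.0076 = $2,209.60234
Oakmont Township: $290,737.15 × 0.00518 = $1,506.018437
Regional Park District: $290,737.15 × 0.00185 = $537.8637275
Total tax = $4,253.4845045
Effective rate = $4,253.4845045 ÷ $1,057,226 = 0.402% of market value

0.402%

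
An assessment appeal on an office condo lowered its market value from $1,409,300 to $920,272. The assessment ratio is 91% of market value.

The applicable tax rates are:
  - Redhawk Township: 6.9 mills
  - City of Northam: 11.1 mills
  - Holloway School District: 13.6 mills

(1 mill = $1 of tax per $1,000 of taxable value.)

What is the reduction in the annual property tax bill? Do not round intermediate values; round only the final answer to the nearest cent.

Old assessed value = $1,409,300 × 0.91 = $1,282,463
New assessed value = $920,272 × 0.91 = $837,447.52
Combined rate = 0.0069 + 0.0111 + 0.0136 = 0.0316
Old tax = $1,282,463 × 0.0316 = $40,525.8308
New tax = $837,447.52 × 0.0316 = $26,463.341632
Reduction = $40,525.8308 − $26,463.341632 = $14,062.489168

$14,062.49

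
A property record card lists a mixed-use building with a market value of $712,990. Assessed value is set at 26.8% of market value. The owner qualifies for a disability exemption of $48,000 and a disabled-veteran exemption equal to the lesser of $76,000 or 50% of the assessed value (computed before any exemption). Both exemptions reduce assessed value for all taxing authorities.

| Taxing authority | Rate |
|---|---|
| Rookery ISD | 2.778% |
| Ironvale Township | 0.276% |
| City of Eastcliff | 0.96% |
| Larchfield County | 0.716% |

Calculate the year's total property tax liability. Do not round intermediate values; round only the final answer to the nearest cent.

$3,172.95

Assessed value = $712,990 × 0.268 = $191,081.32
Disabled-veteran exemption = min($76,000, 50% × $191,081.32) = min($76,000, $95,540.66) = $76,000 (dollar cap binds)
Taxable value = $191,081.32 − $48,000 − $76,000 = $67,081.32
Rookery ISD: $67,081.32 × 0.02778 = $1,863.5190696
Ironvale Township: $67,081.32 × 0.00276 = $185.1444432
City of Eastcliff: $67,081.32 × 0.0096 = $643.980672
Larchfield County: $67,081.32 × 0.00716 = $480.3022512
Total = $3,172.946436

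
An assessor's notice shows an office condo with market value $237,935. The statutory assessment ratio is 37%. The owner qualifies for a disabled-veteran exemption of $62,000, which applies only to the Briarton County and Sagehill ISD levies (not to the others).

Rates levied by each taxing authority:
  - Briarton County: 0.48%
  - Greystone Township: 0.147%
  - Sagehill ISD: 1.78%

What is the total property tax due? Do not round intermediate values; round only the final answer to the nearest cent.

Assessed value = $237,935 × 0.37 = $88,035.95
Briarton County: ($88,035.95 − $62,000) × 0.0048 = $26,035.95 × 0.0048 = $124.97256
Greystone Township: $88,035.95 × 0.00147 = $129.4128465
Sagehill ISD: ($88,035.95 − $62,000) × 0.0178 = $26,035.95 × 0.0178 = $463.43991
Total = $717.8253165

$717.83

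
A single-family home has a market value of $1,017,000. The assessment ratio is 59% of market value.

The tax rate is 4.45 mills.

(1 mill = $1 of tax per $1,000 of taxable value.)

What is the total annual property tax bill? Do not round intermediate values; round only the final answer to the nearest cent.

$2,670.13

Assessed value = $1,017,000 × 0.59 = $600,030
Tax = $600,030 × 0.00445 = $2,670.1335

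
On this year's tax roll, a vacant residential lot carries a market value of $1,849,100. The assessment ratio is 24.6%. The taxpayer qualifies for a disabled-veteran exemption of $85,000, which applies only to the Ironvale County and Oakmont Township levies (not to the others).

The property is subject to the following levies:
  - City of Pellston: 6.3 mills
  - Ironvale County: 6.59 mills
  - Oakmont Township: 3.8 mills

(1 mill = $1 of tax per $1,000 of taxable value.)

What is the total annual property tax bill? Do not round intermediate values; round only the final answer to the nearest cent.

$6,708.77

Assessed value = $1,849,100 × 0.246 = $454,878.6
City of Pellston: $454,878.6 × 0.0063 = $2,865.73518
Ironvale County: ($454,878.6 − $85,000) × 0.00659 = $369,878.6 × 0.00659 = $2,437.499974
Oakmont Township: ($454,878.6 − $85,000) × 0.0038 = $369,878.6 × 0.0038 = $1,405.53868
Total = $6,708.773834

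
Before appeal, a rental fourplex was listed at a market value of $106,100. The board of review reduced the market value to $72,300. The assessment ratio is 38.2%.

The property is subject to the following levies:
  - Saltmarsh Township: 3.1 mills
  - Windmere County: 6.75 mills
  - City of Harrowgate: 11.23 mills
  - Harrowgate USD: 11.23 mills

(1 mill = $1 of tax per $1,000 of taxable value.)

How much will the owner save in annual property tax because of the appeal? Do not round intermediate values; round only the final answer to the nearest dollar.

$417

Old assessed value = $106,100 × 0.382 = $40,530.2
New assessed value = $72,300 × 0.382 = $27,618.6
Combined rate = 0.0031 + 0.00675 + 0.01123 + 0.01123 = 0.03231
Old tax = $40,530.2 × 0.03231 = $1,309.530762
New tax = $27,618.6 × 0.03231 = $892.356966
Reduction = $1,309.530762 − $892.356966 = $417.173796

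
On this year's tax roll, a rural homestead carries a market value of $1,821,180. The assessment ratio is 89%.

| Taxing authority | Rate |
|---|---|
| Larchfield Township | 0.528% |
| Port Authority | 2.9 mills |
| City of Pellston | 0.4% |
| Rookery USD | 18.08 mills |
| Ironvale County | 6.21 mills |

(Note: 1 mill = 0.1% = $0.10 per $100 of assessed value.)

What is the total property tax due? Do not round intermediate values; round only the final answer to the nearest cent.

$59,112.41

Assessed value = $1,821,180 × 0.89 = $1,620,850.2
Larchfield Township: $1,620,850.2 × 0.00528 = $8,558.089056
Port Authority: $1,620,850.2 × 0.0029 = $4,700.46558
City of Pellston: $1,620,850.2 × 0.004 = $6,483.4008
Rookery USD: $1,620,850.2 × 0.01808 = $29,304.971616
Ironvale County: $1,620,850.2 × 0.00621 = $10,065.479742
Total = $59,112.406794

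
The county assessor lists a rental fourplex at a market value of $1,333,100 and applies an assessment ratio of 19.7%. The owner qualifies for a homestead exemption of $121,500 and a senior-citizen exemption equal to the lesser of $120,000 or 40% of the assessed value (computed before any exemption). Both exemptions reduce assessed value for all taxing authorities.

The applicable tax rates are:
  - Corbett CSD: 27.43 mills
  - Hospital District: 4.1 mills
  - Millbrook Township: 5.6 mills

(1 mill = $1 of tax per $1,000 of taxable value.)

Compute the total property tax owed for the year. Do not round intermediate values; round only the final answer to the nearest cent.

$1,339.37

Assessed value = $1,333,100 × 0.197 = $262,620.7
Senior-citizen exemption = min($120,000, 40% × $262,620.7) = min($120,000, $105,048.28) = $105,048.28 (percentage binds)
Taxable value = $262,620.7 − $121,500 − $105,048.28 = $36,072.42
Corbett CSD: $36,072.42 × 0.02743 = $989.4664806
Hospital District: $36,072.42 × 0.0041 = $147.896922
Millbrook Township: $36,072.42 × 0.0056 = $202.005552
Total = $1,339.3689546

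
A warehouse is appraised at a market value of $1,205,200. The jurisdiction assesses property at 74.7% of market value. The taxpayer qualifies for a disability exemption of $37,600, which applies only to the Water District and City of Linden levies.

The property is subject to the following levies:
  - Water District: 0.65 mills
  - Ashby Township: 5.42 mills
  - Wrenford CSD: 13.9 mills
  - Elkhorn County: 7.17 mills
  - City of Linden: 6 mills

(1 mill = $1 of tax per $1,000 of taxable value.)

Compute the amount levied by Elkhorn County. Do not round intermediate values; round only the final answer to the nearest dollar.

Assessed value = $1,205,200 × 0.747 = $900,284.4
Elkhorn County taxable value = $900,284.4 (exemption does not apply)
Elkhorn County levy = $900,284.4 × 0.00717 = $6,455.039148

$6,455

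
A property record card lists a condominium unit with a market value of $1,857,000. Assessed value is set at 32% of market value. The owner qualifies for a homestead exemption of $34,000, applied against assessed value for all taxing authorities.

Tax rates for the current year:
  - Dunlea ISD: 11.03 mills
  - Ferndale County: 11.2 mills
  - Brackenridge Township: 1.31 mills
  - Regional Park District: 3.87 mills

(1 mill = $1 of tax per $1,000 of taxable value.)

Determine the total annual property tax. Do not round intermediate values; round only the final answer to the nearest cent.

$15,356.18

Assessed value = $1,857,000 × 0.32 = $594,240
Taxable value = $594,240 − $34,000 = $560,240
Dunlea ISD: $560,240 × 0.01103 = $6,179.4472
Ferndale County: $560,240 × 0.0112 = $6,274.688
Brackenridge Township: $560,240 × 0.00131 = $733.9144
Regional Park District: $560,240 × 0.00387 = $2,168.1288
Total = $6,179.4472 + $6,274.688 + $733.9144 + $2,168.1288 = $15,356.1784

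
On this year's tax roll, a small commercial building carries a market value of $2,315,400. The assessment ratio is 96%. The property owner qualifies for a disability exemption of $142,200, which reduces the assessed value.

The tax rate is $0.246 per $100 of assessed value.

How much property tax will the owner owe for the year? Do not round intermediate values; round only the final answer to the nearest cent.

Assessed value = $2,315,400 × 0.96 = $2,222,784
Taxable value = $2,222,784 − $142,200 = $2,080,584
Tax = $2,080,584 × 0.00246 = $5,118.23664

$5,118.24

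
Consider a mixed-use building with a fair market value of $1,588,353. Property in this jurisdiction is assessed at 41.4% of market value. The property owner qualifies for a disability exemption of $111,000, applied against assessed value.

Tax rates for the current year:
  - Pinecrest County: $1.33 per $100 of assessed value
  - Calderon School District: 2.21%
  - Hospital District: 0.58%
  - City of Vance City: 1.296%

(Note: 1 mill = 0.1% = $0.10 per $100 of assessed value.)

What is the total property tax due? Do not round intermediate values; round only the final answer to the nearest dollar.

Assessed value = $1,588,353 × 0.414 = $657,578.142
Taxable value = $657,578.142 − $111,000 = $546,578.142
Pinecrest County: $546,578.142 × 0.0133 = $7,269.4892886
Calderon School District: $546,578.142 × 0.0221 = $12,079.3769382
Hospital District: $546,578.142 × 0.0058 = $3,170.1532236
City of Vance City: $546,578.142 × 0.01296 = $7,083.65272032
Total = $29,602.67217072

$29,603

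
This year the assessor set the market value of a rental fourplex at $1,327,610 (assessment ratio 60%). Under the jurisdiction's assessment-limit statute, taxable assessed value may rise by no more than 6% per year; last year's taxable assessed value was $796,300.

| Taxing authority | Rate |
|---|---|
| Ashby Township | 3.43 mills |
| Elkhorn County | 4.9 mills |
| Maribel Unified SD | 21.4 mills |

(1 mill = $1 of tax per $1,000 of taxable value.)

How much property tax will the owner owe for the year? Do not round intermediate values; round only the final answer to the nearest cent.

Uncapped assessed value = $1,327,610 × 0.6 = $796,566
Cap limit = $796,300 × 1.06 = $844,078
Taxable assessed value = min($796,566, $844,078) = $796,566 (cap does not bind)
Ashby Township: $796,566 × 0.00343 = $2,732.22138
Elkhorn County: $796,566 × 0.0049 = $3,903.1734
Maribel Unified SD: $796,566 × 0.0214 = $17,046.5124
Total = $23,681.90718

$23,681.91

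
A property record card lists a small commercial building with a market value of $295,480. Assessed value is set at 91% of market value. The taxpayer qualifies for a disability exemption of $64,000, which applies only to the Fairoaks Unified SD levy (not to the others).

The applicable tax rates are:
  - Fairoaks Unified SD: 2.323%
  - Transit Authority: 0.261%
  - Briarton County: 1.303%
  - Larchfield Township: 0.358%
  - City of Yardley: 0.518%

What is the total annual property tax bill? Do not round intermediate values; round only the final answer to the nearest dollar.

$11,320

Assessed value = $295,480 × 0.91 = $268,886.8
Fairoaks Unified SD: ($268,886.8 − $64,000) × 0.02323 = $204,886.8 × 0.02323 = $4,759.520364
Transit Authority: $268,886.8 × 0.00261 = $701.794548
Briarton County: $268,886.8 × 0.01303 = $3,503.595004
Larchfield Township: $268,886.8 × 0.00358 = $962.614744
City of Yardley: $268,886.8 × 0.00518 = $1,392.833624
Total = $11,320.358284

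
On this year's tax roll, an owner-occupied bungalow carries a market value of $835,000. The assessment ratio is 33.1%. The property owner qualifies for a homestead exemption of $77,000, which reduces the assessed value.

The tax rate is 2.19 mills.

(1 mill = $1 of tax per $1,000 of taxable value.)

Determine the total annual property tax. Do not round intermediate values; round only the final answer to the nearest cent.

$436.65

Assessed value = $835,000 × 0.331 = $276,385
Taxable value = $276,385 − $77,000 = $199,385
Tax = $199,385 × 0.00219 = $436.65315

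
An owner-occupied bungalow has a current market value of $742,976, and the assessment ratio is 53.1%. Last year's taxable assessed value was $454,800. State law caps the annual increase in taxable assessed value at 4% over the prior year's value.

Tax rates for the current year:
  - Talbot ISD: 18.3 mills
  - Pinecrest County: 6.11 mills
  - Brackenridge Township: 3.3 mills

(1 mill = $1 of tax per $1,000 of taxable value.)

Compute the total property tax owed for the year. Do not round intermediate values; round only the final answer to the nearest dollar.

Uncapped assessed value = $742,976 × 0.531 = $394,520.256
Cap limit = $454,800 × 1.04 = $472,992
Taxable assessed value = min($394,520.256, $472,992) = $394,520.256 (cap does not bind)
Talbot ISD: $394,520.256 × 0.0183 = $7,219.7206848
Pinecrest County: $394,520.256 × 0.00611 = $2,410.51876416
Brackenridge Township: $394,520.256 × 0.0033 = $1,301.9168448
Total = $10,932.15629376

$10,932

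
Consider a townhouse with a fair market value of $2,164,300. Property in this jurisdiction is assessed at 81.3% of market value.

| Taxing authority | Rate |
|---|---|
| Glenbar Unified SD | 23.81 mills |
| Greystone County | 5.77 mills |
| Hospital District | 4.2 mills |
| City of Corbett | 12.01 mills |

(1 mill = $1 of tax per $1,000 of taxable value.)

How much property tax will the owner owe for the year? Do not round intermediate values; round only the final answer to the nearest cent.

Assessed value = $2,164,300 × 0.813 = $1,759,575.9
Glenbar Unified SD: $1,759,575.9 × 0.02381 = $41,895.502179
Greystone County: $1,759,575.9 × 0.00577 = $10,152.752943
Hospital District: $1,759,575.9 × 0.0042 = $7,390.21878
City of Corbett: $1,759,575.9 × 0.01201 = $21,132.506559
Total = $41,895.502179 + $10,152.752943 + $7,390.21878 + $21,132.506559 = $80,570.980461

$80,570.98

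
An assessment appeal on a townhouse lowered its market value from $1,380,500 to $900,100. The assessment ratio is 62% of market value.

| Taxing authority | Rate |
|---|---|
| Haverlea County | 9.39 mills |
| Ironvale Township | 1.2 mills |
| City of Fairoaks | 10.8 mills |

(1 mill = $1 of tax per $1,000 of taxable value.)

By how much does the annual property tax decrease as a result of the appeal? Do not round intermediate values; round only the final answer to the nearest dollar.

$6,371

Old assessed value = $1,380,500 × 0.62 = $855,910
New assessed value = $900,100 × 0.62 = $558,062
Combined rate = 0.00939 + 0.0012 + 0.0108 = 0.02139
Old tax = $855,910 × 0.02139 = $18,307.9149
New tax = $558,062 × 0.02139 = $11,936.94618
Reduction = $18,307.9149 − $11,936.94618 = $6,370.96872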